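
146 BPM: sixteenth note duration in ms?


Working:
One quarter-note beat = 60000 / BPM = 60000 / 146 ms
Sixteenth note = 1/4 × quarter note
Duration = 1/4 × 60000 / 146 = 15000 / 146
= 102.7 ms


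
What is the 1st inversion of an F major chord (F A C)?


Reasoning:
Root position: F A C
1st inversion: move root up an octave
Bass note: A
Notes (bottom to top) = A C F


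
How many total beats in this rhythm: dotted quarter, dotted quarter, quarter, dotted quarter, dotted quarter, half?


Let's work it out.
Beat values:
  dotted quarter = 1.5 beats
  dotted quarter = 1.5 beats
  quarter = 1 beat
  dotted quarter = 1.5 beats
  dotted quarter = 1.5 beats
  half = 2 beats
Sum = 1.5 + 1.5 + 1 + 1.5 + 1.5 + 2
= 9 beats


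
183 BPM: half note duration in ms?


One quarter-note beat = 60000 / BPM = 60000 / 183 ms
Half note = 2 × quarter note
Duration = 2 × 60000 / 183 = 120000 / 183
= 655.7 ms


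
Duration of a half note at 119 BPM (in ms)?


Reasoning:
One quarter-note beat = 60000 / BPM = 60000 / 119 ms
Half note = 2 × quarter note
Duration = 2 × 60000 / 119 = 120000 / 119
= 1008.4 ms


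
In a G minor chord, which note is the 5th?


Working:
Minor triad = root + minor 3rd (3 semitones) + perfect 5th (7 semitones)
A triad on G stacks thirds, so the chord tones use letter names G-B-D
Root: G
Minor 3rd above G: Bb
Perfect 5th above G: D
The 5th = D


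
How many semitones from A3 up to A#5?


Working:
Absolute semitone position = octave×12 + chromatic position
A3: 3×12 + 9 = 45
A#5: 5×12 + 10 = 70
Difference = 70 - 45 = 25
= 25 semitones


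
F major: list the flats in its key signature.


Flat major keys: C(0), F(1), Bb(2), Eb(3), Ab(4), Db(5), Gb(6), Cb(7)
F major has 1 flat
Order of flats: Bb Eb Ab Db Gb Cb Fb → first 1: Bb
= Bb


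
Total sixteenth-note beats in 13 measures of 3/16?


Time signature 3/16: the bottom number 16 means the sixteenth note gets one count
The top number 3 means 3 sixteenth-note beats per measure
Total = 3 × 13 measures
= 39 sixteenth-note beats


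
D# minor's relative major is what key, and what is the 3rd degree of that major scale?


Reasoning:
The relative major shares the key signature and is a minor 3rd above the minor tonic
A minor 3rd above D# is F#
→ relative major of D# minor is F# major
F# major scale: F# G# A# B C# D# E#
= F# major; 3rd degree = A#


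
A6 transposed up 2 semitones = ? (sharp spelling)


Working:
A6: chromatic position 9 in octave 6 → absolute = 6×12 + 9 = 81
Transpose up 2: 81 + 2 = 83
83 = 6×12 + 11 → B in octave 6
Result = B6


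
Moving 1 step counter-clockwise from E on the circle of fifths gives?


Reasoning:
Each counter-clockwise step moves down a perfect 5th (= up a perfect 4th)
From E: E → A
= A


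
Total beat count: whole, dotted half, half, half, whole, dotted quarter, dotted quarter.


Step by step:
Beat values:
  whole = 4 beats
  dotted half = 3 beats
  half = 2 beats
  half = 2 beats
  whole = 4 beats
  dotted quarter = 1.5 beats
  dotted quarter = 1.5 beats
Sum = 4 + 3 + 2 + 2 + 4 + 1.5 + 1.5
= 18 beats


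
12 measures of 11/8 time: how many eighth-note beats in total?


Let's work it out.
Time signature 11/8: the bottom number 8 means the eighth note gets one count
The top number 11 means 11 eighth-note beats per measure
Total = 11 × 12 measures
= 132 eighth-note beats


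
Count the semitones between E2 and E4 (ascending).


Reasoning:
Absolute semitone position = octave×12 + chromatic position
E2: 2×12 + 4 = 28
E4: 4×12 + 4 = 52
Difference = 52 - 28 = 24
= 24 semitones


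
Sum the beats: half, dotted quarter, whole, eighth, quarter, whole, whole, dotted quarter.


Beat values:
  half = 2 beats
  dotted quarter = 1.5 beats
  whole = 4 beats
  eighth = 0.5 beats
  quarter = 1 beat
  whole = 4 beats
  whole = 4 beats
  dotted quarter = 1.5 beats
Sum = 2 + 1.5 + 4 + 0.5 + 1 + 4 + 4 + 1.5
= 18.5 beats


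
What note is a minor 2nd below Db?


A 2nd spans 2 letter names, so from D we land on C
A minor 2nd = 1 semitone below Db
Spell C at that pitch: C
= C


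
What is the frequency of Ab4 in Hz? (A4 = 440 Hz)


f = 440 × 2^(n/12) where n = semitones from A4
Ab4: -1 semitones from A4
f = 440 × 2^(-1/12)
f = 415.30 Hz


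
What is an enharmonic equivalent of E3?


Let's work it out.
Enharmonic notes sound the same pitch but are spelled with different letter names
E and Fb name the same pitch class
= Fb3


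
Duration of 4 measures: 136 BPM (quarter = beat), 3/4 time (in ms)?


Solution.
Quarter-note beat duration = 60000 / 136 ms
Beats per measure (3/4) = 3
One measure = 3 × 60000 / 136 = 180000 / 136 ms
4 measures = 4 × 180000 / 136 = 720000 / 136
= 5294.1 ms


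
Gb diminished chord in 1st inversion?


Solution.
Root position: Gb Bbb Dbb
1st inversion: move root up an octave
Bass note: Bbb
Notes (bottom to top) = Bbb Dbb Gb


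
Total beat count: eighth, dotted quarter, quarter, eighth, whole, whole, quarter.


Reasoning:
Beat values:
  eighth = 0.5 beats
  dotted quarter = 1.5 beats
  quarter = 1 beat
  eighth = 0.5 beats
  whole = 4 beats
  whole = 4 beats
  quarter = 1 beat
Sum = 0.5 + 1.5 + 1 + 0.5 + 4 + 4 + 1
= 12.5 beats


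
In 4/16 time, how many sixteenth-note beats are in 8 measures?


Time signature 4/16: the bottom number 16 means the sixteenth note gets one count
The top number 4 means 4 sixteenth-note beats per measure
Total = 4 × 8 measures
= 32 sixteenth-note beats


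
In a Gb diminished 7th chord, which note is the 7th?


Solution.
Diminished 7th chord = root + minor 3rd + diminished 5th + diminished 7th
Seventh chords stack in thirds, so the letter names are G-B-D-F
Root: Gb
Minor 3rd above Gb: Bbb
Diminished 5th above Gb: Dbb
Diminished 7th above Gb: Fbb
The 7th = Fbb


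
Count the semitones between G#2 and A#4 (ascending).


Reasoning:
Absolute semitone position = octave×12 + chromatic position
G#2: 2×12 + 8 = 32
A#4: 4×12 + 10 = 58
Difference = 58 - 32 = 26
= 26 semitones


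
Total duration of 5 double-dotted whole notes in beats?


Solution.
Base whole note = 4 beats
Dot 1 adds half the previous value: +2
Dot 2 adds half the previous value: +1
One double-dotted whole = 4 + 2 + 1 = 7
5 of them = 5 × 7 = 35
= 35 beats


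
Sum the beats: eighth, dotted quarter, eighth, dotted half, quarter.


Solution.
Beat values:
  eighth = 0.5 beats
  dotted quarter = 1.5 beats
  eighth = 0.5 beats
  dotted half = 3 beats
  quarter = 1 beat
Sum = 0.5 + 1.5 + 0.5 + 3 + 1
= 6.5 beats


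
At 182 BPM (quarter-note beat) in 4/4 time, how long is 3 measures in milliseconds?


Solution.
Quarter-note beat duration = 60000 / 182 ms
Beats per measure (4/4) = 4
One measure = 4 × 60000 / 182 = 240000 / 182 ms
3 measures = 3 × 240000 / 182 = 720000 / 182
= 3956.0 ms


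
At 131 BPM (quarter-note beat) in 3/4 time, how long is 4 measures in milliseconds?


Reasoning:
Quarter-note beat duration = 60000 / 131 ms
Beats per measure (3/4) = 3
One measure = 3 × 60000 / 131 = 180000 / 131 ms
4 measures = 4 × 180000 / 131 = 720000 / 131
= 5496.2 ms


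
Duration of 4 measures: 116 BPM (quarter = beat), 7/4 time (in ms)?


Quarter-note beat duration = 60000 / 116 ms
Beats per measure (7/4) = 7
One measure = 7 × 60000 / 116 = 420000 / 116 ms
4 measures = 4 × 420000 / 116 = 1680000 / 116
= 14482.8 ms


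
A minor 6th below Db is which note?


Solution.
A 6th spans 6 letter names, so from D we land on F
A minor 6th = 8 semitones below Db
Spell F at that pitch: F
= F


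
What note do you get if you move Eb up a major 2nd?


major 2nd: 2 letter names, 2 semitones
Letter: E + 1 → F
Pitch: Eb + 2 semitones, spelled as an F → F
= F


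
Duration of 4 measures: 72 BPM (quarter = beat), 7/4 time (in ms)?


Quarter-note beat duration = 60000 / 72 ms
Beats per measure (7/4) = 7
One measure = 7 × 60000 / 72 = 420000 / 72 ms
4 measures = 4 × 420000 / 72 = 1680000 / 72
= 23333.3 ms


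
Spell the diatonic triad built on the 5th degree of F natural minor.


Working:
F natural minor scale: F G Ab Bb C Db Eb
Diatonic triad on degree 5 stacks scale notes 5, 7, 2: C Eb G
C→Eb = 3 semitones; C→G = 7 semitones → minor triad
= C Eb G (minor)


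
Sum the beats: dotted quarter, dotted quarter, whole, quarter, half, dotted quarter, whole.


Let's work it out.
Beat values:
  dotted quarter = 1.5 beats
  dotted quarter = 1.5 beats
  whole = 4 beats
  quarter = 1 beat
  half = 2 beats
  dotted quarter = 1.5 beats
  whole = 4 beats
Sum = 1.5 + 1.5 + 4 + 1 + 2 + 1.5 + 4
= 15.5 beats


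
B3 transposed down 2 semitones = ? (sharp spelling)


Step by step:
B3: chromatic position 11 in octave 3 → absolute = 3×12 + 11 = 47
Transpose down 2: 47 - 2 = 45
45 = 3×12 + 9 → A in octave 3
Result = A3


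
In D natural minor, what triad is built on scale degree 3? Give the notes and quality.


D natural minor scale: D E F G A Bb C
Diatonic triad on degree 3 stacks scale notes 3, 5, 7: F A C
F→A = 4 semitones; F→C = 7 semitones → major triad
= F A C (major)


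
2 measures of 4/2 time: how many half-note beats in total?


Time signature 4/2: the bottom number 2 means the half note gets one count
The top number 4 means 4 half-note beats per measure
Total = 4 × 2 measures
= 8 half-note beats


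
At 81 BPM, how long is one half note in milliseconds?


One quarter-note beat = 60000 / BPM = 60000 / 81 ms
Half note = 2 × quarter note
Duration = 2 × 60000 / 81 = 120000 / 81
= 1481.5 ms


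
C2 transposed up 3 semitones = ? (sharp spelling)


Working:
C2: chromatic position 0 in octave 2 → absolute = 2×12 + 0 = 24
Transpose up 3: 24 + 3 = 27
27 = 2×12 + 3 → D# in octave 2
Result = D#2


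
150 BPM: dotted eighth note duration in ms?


Reasoning:
One quarter-note beat = 60000 / BPM = 60000 / 150 ms
Dotted eighth note = 3/4 × quarter note
Duration = 3/4 × 60000 / 150 = 45000 / 150
= 300.0 ms


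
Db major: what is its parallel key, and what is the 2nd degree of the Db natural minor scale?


Working:
Parallel keys share the same tonic but differ in mode
Db major → parallel is Db minor
Db natural minor scale: Db Eb Fb Gb Ab Bbb Cb
= Db minor; 2nd degree = Eb


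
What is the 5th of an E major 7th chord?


Let's work it out.
Major 7th chord = root + major 3rd + perfect 5th + major 7th
Seventh chords stack in thirds, so the letter names are E-G-B-D
Root: E
Major 3rd above E: G#
Perfect 5th above E: B
Major 7th above E: D#
The 5th = B


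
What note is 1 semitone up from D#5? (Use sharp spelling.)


D#5: chromatic position 3 in octave 5 → absolute = 5×12 + 3 = 63
Transpose up 1: 63 + 1 = 64
64 = 5×12 + 4 → E in octave 5
Result = E5


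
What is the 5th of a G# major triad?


Let's work it out.
Major triad = root + major 3rd (4 semitones) + perfect 5th (7 semitones)
A triad on G# stacks thirds, so the chord tones use letter names G-B-D
Root: G#
Major 3rd above G#: B#
Perfect 5th above G#: D#
The 5th = D#


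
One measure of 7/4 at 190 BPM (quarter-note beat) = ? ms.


Quarter-note beat duration = 60000 / 190 ms
Beats per measure (7/4) = 7
One measure = 7 × 60000 / 190 = 420000 / 190 ms
= 2210.5 ms


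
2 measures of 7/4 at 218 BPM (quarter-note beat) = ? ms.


Reasoning:
Quarter-note beat duration = 60000 / 218 ms
Beats per measure (7/4) = 7
One measure = 7 × 60000 / 218 = 420000 / 218 ms
2 measures = 2 × 420000 / 218 = 840000 / 218
= 3853.2 ms


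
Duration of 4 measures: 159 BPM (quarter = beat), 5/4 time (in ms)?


Quarter-note beat duration = 60000 / 159 ms
Beats per measure (5/4) = 5
One measure = 5 × 60000 / 159 = 300000 / 159 ms
4 measures = 4 × 300000 / 159 = 1200000 / 159
= 7547.2 ms


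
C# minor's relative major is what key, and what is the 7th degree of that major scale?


Let's work it out.
The relative major shares the key signature and is a minor 3rd above the minor tonic
A minor 3rd above C# is E
→ relative major of C# minor is E major
E major scale: E F# G# A B C# D#
= E major; 7th degree = D#


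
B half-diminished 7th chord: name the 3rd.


Half-diminished 7th chord = root + minor 3rd + diminished 5th + minor 7th
Seventh chords stack in thirds, so the letter names are B-D-F-A
Root: B
Minor 3rd above B: D
Diminished 5th above B: F
Minor 7th above B: A
The 3rd = D


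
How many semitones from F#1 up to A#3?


Reasoning:
Absolute semitone position = octave×12 + chromatic position
F#1: 1×12 + 6 = 18
A#3: 3×12 + 10 = 46
Difference = 46 - 18 = 28
= 28 semitones


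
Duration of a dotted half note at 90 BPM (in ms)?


Solution.
One quarter-note beat = 60000 / BPM = 60000 / 90 ms
Dotted half note = 3 × quarter note
Duration = 3 × 60000 / 90 = 180000 / 90
= 2000.0 ms


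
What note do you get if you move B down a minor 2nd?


minor 2nd: 2 letter names, 1 semitones
Letter: B - 1 → A
Pitch: B - 1 semitones, spelled as an A → A#
= A#


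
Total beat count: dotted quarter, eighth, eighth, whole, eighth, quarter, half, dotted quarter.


Beat values:
  dotted quarter = 1.5 beats
  eighth = 0.5 beats
  eighth = 0.5 beats
  whole = 4 beats
  eighth = 0.5 beats
  quarter = 1 beat
  half = 2 beats
  dotted quarter = 1.5 beats
Sum = 1.5 + 0.5 + 0.5 + 4 + 0.5 + 1 + 2 + 1.5
= 11.5 beats


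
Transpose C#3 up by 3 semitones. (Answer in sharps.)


Working:
C#3: chromatic position 1 in octave 3 → absolute = 3×12 + 1 = 37
Transpose up 3: 37 + 3 = 40
40 = 3×12 + 4 → E in octave 3
Result = E3


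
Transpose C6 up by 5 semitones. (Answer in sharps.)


C6: chromatic position 0 in octave 6 → absolute = 6×12 + 0 = 72
Transpose up 5: 72 + 5 = 77
77 = 6×12 + 5 → F in octave 6
Result = F6


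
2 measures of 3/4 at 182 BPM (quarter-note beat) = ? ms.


Reasoning:
Quarter-note beat duration = 60000 / 182 ms
Beats per measure (3/4) = 3
One measure = 3 × 60000 / 182 = 180000 / 182 ms
2 measures = 2 × 180000 / 182 = 360000 / 182
= 1978.0 ms


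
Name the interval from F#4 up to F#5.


Let's work it out.
Letter names: F → F spans 8 letter names → an octave
Semitones: F#4 → F#5 = 12 half-steps
An octave of 12 semitones is a perfect octave
= perfect octave


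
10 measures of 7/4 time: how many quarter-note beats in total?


Solution.
Time signature 7/4: the bottom number 4 means the quarter note gets one count
The top number 7 means 7 quarter-note beats per measure
Total = 7 × 10 measures
= 70 quarter-note beats


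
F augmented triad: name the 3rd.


Reasoning:
Augmented triad = root + major 3rd (4 semitones) + augmented 5th (8 semitones)
A triad on F stacks thirds, so the chord tones use letter names F-A-C
Root: F
Major 3rd above F: A
Augmented 5th above F: C#
The 3rd = A


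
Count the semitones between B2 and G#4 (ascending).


Absolute semitone position = octave×12 + chromatic position
B2: 2×12 + 11 = 35
G#4: 4×12 + 8 = 56
Difference = 56 - 35 = 21
= 21 semitones


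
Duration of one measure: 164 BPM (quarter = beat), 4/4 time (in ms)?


Let's work it out.
Quarter-note beat duration = 60000 / 164 ms
Beats per measure (4/4) = 4
One measure = 4 × 60000 / 164 = 240000 / 164 ms
= 1463.4 ms


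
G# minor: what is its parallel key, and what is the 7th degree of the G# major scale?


Parallel keys share the same tonic but differ in mode
G# minor → parallel is G# major
G# major scale: G# A# B# C# D# E# F##
= G# major; 7th degree = F##


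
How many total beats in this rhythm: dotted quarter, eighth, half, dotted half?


Step by step:
Beat values:
  dotted quarter = 1.5 beats
  eighth = 0.5 beats
  half = 2 beats
  dotted half = 3 beats
Sum = 1.5 + 0.5 + 2 + 3
= 7 beats


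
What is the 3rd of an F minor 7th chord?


Minor 7th chord = root + minor 3rd + perfect 5th + minor 7th
Seventh chords stack in thirds, so the letter names are F-A-C-E
Root: F
Minor 3rd above F: Ab
Perfect 5th above F: C
Minor 7th above F: Eb
The 3rd = Ab


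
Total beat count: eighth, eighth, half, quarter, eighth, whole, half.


Let's work it out.
Beat values:
  eighth = 0.5 beats
  eighth = 0.5 beats
  half = 2 beats
  quarter = 1 beat
  eighth = 0.5 beats
  whole = 4 beats
  half = 2 beats
Sum = 0.5 + 0.5 + 2 + 1 + 0.5 + 4 + 2
= 10.5 beats


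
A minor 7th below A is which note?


Step by step:
A 7th spans 7 letter names, so from A we land on B
A minor 7th = 10 semitones below A
Spell B at that pitch: B
= B


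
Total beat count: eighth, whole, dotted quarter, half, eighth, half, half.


Working:
Beat values:
  eighth = 0.5 beats
  whole = 4 beats
  dotted quarter = 1.5 beats
  half = 2 beats
  eighth = 0.5 beats
  half = 2 beats
  half = 2 beats
Sum = 0.5 + 4 + 1.5 + 2 + 0.5 + 2 + 2
= 12.5 beats


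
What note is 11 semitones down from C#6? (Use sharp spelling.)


C#6: chromatic position 1 in octave 6 → absolute = 6×12 + 1 = 73
Transpose down 11: 73 - 11 = 62
62 = 5×12 + 2 → D in octave 5
Result = D5


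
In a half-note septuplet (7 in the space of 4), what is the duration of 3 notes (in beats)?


Step by step:
Septuplet: 7 notes occupy the space of 4 half notes
Space = 4 × 2 = 8 beats
Each septuplet note = 8 / 7 = 8/7 beats
3 notes = 3 × 8/7 = 24/7
= 24/7 beats


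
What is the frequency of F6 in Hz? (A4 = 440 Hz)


f = 440 × 2^(n/12) where n = semitones from A4
F6: 20 semitones from A4
f = 440 × 2^(20/12)
f = 1396.91 Hz


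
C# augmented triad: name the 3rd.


Working:
Augmented triad = root + major 3rd (4 semitones) + augmented 5th (8 semitones)
A triad on C# stacks thirds, so the chord tones use letter names C-E-G
Root: C#
Major 3rd above C#: E#
Augmented 5th above C#: G##
The 3rd = E#


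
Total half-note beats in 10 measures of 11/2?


Time signature 11/2: the bottom number 2 means the half note gets one count
The top number 11 means 11 half-note beats per measure
Total = 11 × 10 measures
= 110 half-note beats


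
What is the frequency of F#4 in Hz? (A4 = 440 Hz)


Let's work it out.
f = 440 × 2^(n/12) where n = semitones from A4
F#4: -3 semitones from A4
f = 440 × 2^(-3/12)
f = 369.99 Hz


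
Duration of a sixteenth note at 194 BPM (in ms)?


Reasoning:
One quarter-note beat = 60000 / BPM = 60000 / 194 ms
Sixteenth note = 1/4 × quarter note
Duration = 1/4 × 60000 / 194 = 15000 / 194
= 77.3 ms


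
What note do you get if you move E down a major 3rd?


Let's work it out.
major 3rd: 3 letter names, 4 semitones
Letter: E - 2 → C
Pitch: E - 4 semitones, spelled as a C → C
= C


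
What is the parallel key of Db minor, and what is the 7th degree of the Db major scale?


Parallel keys share the same tonic but differ in mode
Db minor → parallel is Db major
Db major scale: Db Eb F Gb Ab Bb C
= Db major; 7th degree = C


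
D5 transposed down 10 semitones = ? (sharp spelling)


Working:
D5: chromatic position 2 in octave 5 → absolute = 5×12 + 2 = 62
Transpose down 10: 62 - 10 = 52
52 = 4×12 + 4 → E in octave 4
Result = E4


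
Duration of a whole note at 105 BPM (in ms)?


One quarter-note beat = 60000 / BPM = 60000 / 105 ms
Whole note = 4 × quarter note
Duration = 4 × 60000 / 105 = 240000 / 105
= 2285.7 ms


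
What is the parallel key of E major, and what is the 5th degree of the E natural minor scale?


Working:
Parallel keys share the same tonic but differ in mode
E major → parallel is E minor
E natural minor scale: E F# G A B C D
= E minor; 5th degree = B


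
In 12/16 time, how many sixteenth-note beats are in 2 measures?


Step by step:
Time signature 12/16: the bottom number 16 means the sixteenth note gets one count
The top number 12 means 12 sixteenth-note beats per measure
Total = 12 × 2 measures
= 24 sixteenth-note beats


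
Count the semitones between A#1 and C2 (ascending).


Absolute semitone position = octave×12 + chromatic position
A#1: 1×12 + 10 = 22
C2: 2×12 + 0 = 24
Difference = 24 - 22 = 2
= 2 semitones


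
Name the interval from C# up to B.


Working:
Letter names: C → B spans 7 letter names → a 7th
Semitones: C# → B = 10 half-steps
A 7th of 10 semitones is a minor 7th
= minor 7th


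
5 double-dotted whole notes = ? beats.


Step by step:
Base whole note = 4 beats
Dot 1 adds half the previous value: +2
Dot 2 adds half the previous value: +1
One double-dotted whole = 4 + 2 + 1 = 7
5 of them = 5 × 7 = 35
= 35 beats


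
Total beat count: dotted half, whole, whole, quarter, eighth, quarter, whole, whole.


Working:
Beat values:
  dotted half = 3 beats
  whole = 4 beats
  whole = 4 beats
  quarter = 1 beat
  eighth = 0.5 beats
  quarter = 1 beat
  whole = 4 beats
  whole = 4 beats
Sum = 3 + 4 + 4 + 1 + 0.5 + 1 + 4 + 4
= 21.5 beats


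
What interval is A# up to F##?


Reasoning:
Letter names: A → F spans 6 letter names → a 6th
Semitones: A# → F## = 9 half-steps
A 6th of 9 semitones is a major 6th
= major 6th


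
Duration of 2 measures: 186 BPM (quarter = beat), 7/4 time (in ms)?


Solution.
Quarter-note beat duration = 60000 / 186 ms
Beats per measure (7/4) = 7
One measure = 7 × 60000 / 186 = 420000 / 186 ms
2 measures = 2 × 420000 / 186 = 840000 / 186
= 4516.1 ms


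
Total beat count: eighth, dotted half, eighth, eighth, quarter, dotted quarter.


Reasoning:
Beat values:
  eighth = 0.5 beats
  dotted half = 3 beats
  eighth = 0.5 beats
  eighth = 0.5 beats
  quarter = 1 beat
  dotted quarter = 1.5 beats
Sum = 0.5 + 3 + 0.5 + 0.5 + 1 + 1.5
= 7 beats


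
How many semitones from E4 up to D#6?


Absolute semitone position = octave×12 + chromatic position
E4: 4×12 + 4 = 52
D#6: 6×12 + 3 = 75
Difference = 75 - 52 = 23
= 23 semitones


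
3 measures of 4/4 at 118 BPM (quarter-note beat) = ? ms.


Step by step:
Quarter-note beat duration = 60000 / 118 ms
Beats per measure (4/4) = 4
One measure = 4 × 60000 / 118 = 240000 / 118 ms
3 measures = 3 × 240000 / 118 = 720000 / 118
= 6101.7 ms


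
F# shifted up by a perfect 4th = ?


Solution.
perfect 4th: 4 letter names, 5 semitones
Letter: F + 3 → B
Pitch: F# + 5 semitones, spelled as a B → B
= B


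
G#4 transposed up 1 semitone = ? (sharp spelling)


Let's work it out.
G#4: chromatic position 8 in octave 4 → absolute = 4×12 + 8 = 56
Transpose up 1: 56 + 1 = 57
57 = 4×12 + 9 → A in octave 4
Result = A4


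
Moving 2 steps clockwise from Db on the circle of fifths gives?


Each clockwise step on the circle of fifths moves up a perfect 5th
From Db: Db → Ab → Eb
= Eb


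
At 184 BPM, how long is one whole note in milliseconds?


Working:
One quarter-note beat = 60000 / BPM = 60000 / 184 ms
Whole note = 4 × quarter note
Duration = 4 × 60000 / 184 = 240000 / 184
= 1304.3 ms


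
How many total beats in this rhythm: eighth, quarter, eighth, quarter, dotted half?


Let's work it out.
Beat values:
  eighth = 0.5 beats
  quarter = 1 beat
  eighth = 0.5 beats
  quarter = 1 beat
  dotted half = 3 beats
Sum = 0.5 + 1 + 0.5 + 1 + 3
= 6 beats


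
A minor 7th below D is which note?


Step by step:
A 7th spans 7 letter names, so from D we land on E
A minor 7th = 10 semitones below D
Spell E at that pitch: E
= E


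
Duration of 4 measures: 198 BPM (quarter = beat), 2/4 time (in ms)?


Quarter-note beat duration = 60000 / 198 ms
Beats per measure (2/4) = 2
One measure = 2 × 60000 / 198 = 120000 / 198 ms
4 measures = 4 × 120000 / 198 = 480000 / 198
= 2424.2 ms


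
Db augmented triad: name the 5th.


Reasoning:
Augmented triad = root + major 3rd (4 semitones) + augmented 5th (8 semitones)
A triad on Db stacks thirds, so the chord tones use letter names D-F-A
Root: Db
Major 3rd above Db: F
Augmented 5th above Db: A
The 5th = A


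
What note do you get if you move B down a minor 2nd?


minor 2nd: 2 letter names, 1 semitones
Letter: B - 1 → A
Pitch: B - 1 semitones, spelled as an A → A#
= A#


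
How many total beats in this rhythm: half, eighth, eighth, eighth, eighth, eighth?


Beat values:
  half = 2 beats
  eighth = 0.5 beats
  eighth = 0.5 beats
  eighth = 0.5 beats
  eighth = 0.5 beats
  eighth = 0.5 beats
Sum = 2 + 0.5 + 0.5 + 0.5 + 0.5 + 0.5
= 4.5 beats


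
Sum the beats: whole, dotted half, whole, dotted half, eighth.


Working:
Beat values:
  whole = 4 beats
  dotted half = 3 beats
  whole = 4 beats
  dotted half = 3 beats
  eighth = 0.5 beats
Sum = 4 + 3 + 4 + 3 + 0.5
= 14.5 beats


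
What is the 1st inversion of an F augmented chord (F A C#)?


Let's work it out.
Root position: F A C#
1st inversion: move root up an octave
Bass note: A
Notes (bottom to top) = A C# F


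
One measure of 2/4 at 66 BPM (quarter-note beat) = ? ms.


Let's work it out.
Quarter-note beat duration = 60000 / 66 ms
Beats per measure (2/4) = 2
One measure = 2 × 60000 / 66 = 120000 / 66 ms
= 1818.2 ms


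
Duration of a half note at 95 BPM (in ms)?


Working:
One quarter-note beat = 60000 / BPM = 60000 / 95 ms
Half note = 2 × quarter note
Duration = 2 × 60000 / 95 = 120000 / 95
= 1263.2 ms


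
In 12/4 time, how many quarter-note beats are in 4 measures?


Reasoning:
Time signature 12/4: the bottom number 4 means the quarter note gets one count
The top number 12 means 12 quarter-note beats per measure
Total = 12 × 4 measures
= 48 quarter-note beats


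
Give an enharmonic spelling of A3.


Enharmonic notes sound the same pitch but are spelled with different letter names
A and G## name the same pitch class
= G##3


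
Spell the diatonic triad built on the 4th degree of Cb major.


Reasoning:
Cb major scale: Cb Db Eb Fb Gb Ab Bb
Diatonic triad on degree 4 stacks scale notes 4, 6, 1: Fb Ab Cb
Fb→Ab = 4 semitones; Fb→Cb = 7 semitones → major triad
= Fb Ab Cb (major)


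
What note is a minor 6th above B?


Reasoning:
A 6th spans 6 letter names, so from B we land on G
A minor 6th = 8 semitones above B
Spell G at that pitch: G
= G


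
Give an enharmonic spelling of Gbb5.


Reasoning:
Enharmonic notes sound the same pitch but are spelled with different letter names
Gbb and F name the same pitch class
= F5


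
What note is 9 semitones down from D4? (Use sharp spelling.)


Let's work it out.
D4: chromatic position 2 in octave 4 → absolute = 4×12 + 2 = 50
Transpose down 9: 50 - 9 = 41
41 = 3×12 + 5 → F in octave 3
Result = F3


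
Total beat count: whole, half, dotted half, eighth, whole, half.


Solution.
Beat values:
  whole = 4 beats
  half = 2 beats
  dotted half = 3 beats
  eighth = 0.5 beats
  whole = 4 beats
  half = 2 beats
Sum = 4 + 2 + 3 + 0.5 + 4 + 2
= 15.5 beats


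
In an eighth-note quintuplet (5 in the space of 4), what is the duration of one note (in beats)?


Solution.
Quintuplet: 5 notes occupy the space of 4 eighth notes
Space = 4 × 1/2 = 2 beats
Each quintuplet note = 2 / 5 = 2/5 beats
= 2/5 beats


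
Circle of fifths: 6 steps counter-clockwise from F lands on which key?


Each counter-clockwise step moves down a perfect 5th (= up a perfect 4th)
From F: F → Bb → Eb → Ab → Db → F#/Gb → B
= B


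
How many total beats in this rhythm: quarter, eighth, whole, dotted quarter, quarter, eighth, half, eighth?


Beat values:
  quarter = 1 beat
  eighth = 0.5 beats
  whole = 4 beats
  dotted quarter = 1.5 beats
  quarter = 1 beat
  eighth = 0.5 beats
  half = 2 beats
  eighth = 0.5 beats
Sum = 1 + 0.5 + 4 + 1.5 + 1 + 0.5 + 2 + 0.5
= 11 beats


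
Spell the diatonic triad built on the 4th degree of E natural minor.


Let's work it out.
E natural minor scale: E F# G A B C D
Diatonic triad on degree 4 stacks scale notes 4, 6, 1: A C E
A→C = 3 semitones; A→E = 7 semitones → minor triad
= A C E (minor)


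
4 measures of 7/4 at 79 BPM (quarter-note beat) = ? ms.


Quarter-note beat duration = 60000 / 79 ms
Beats per measure (7/4) = 7
One measure = 7 × 60000 / 79 = 420000 / 79 ms
4 measures = 4 × 420000 / 79 = 1680000 / 79
= 21265.8 ms


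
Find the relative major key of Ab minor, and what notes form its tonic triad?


Let's work it out.
The relative major shares the key signature and is a minor 3rd above the minor tonic
A minor 3rd above Ab is Cb
→ relative major of Ab minor is Cb major
Tonic triad of Cb major = root + major 3rd + perfect 5th = Cb Eb Gb
= Cb major; triad = Cb Eb Gb


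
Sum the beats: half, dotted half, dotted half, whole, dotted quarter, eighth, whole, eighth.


Working:
Beat values:
  half = 2 beats
  dotted half = 3 beats
  dotted half = 3 beats
  whole = 4 beats
  dotted quarter = 1.5 beats
  eighth = 0.5 beats
  whole = 4 beats
  eighth = 0.5 beats
Sum = 2 + 3 + 3 + 4 + 1.5 + 0.5 + 4 + 0.5
= 18.5 beats


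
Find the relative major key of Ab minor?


Working:
The relative major shares the key signature and is a minor 3rd above the minor tonic
A minor 3rd above Ab is Cb
→ relative major of Ab minor is Cb major
= Cb major


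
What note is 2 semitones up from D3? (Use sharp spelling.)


Reasoning:
D3: chromatic position 2 in octave 3 → absolute = 3×12 + 2 = 38
Transpose up 2: 38 + 2 = 40
40 = 3×12 + 4 → E in octave 3
Result = E3


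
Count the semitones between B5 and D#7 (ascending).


Step by step:
Absolute semitone position = octave×12 + chromatic position
B5: 5×12 + 11 = 71
D#7: 7×12 + 3 = 87
Difference = 87 - 71 = 16
= 16 semitones


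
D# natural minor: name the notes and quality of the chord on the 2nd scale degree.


D# natural minor scale: D# E# F# G# A# B C#
Diatonic triad on degree 2 stacks scale notes 2, 4, 6: E# G# B
E#→G# = 3 semitones; E#→B = 6 semitones → diminished triad
= E# G# B (diminished)


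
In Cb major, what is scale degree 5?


Solution.
Major scale pattern: W-W-H-W-W-W-H (2-2-1-2-2-2-1 semitones)
Starting from Cb:
  Cb + 2 semitones → Db
  Db + 2 semitones → Eb
  Eb + 1 semitone → Fb
  Fb + 2 semitones → Gb
  Gb + 2 semitones → Ab
  Ab + 2 semitones → Bb
  Bb + 1 semitone → Cb
Scale: Cb Db Eb Fb Gb Ab Bb
Degree 5 = Gb


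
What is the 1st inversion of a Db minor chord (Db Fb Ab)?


Let's work it out.
Root position: Db Fb Ab
1st inversion: move root up an octave
Bass note: Fb
Notes (bottom to top) = Fb Ab Db


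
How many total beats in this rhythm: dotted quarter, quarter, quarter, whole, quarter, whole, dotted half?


Reasoning:
Beat values:
  dotted quarter = 1.5 beats
  quarter = 1 beat
  quarter = 1 beat
  whole = 4 beats
  quarter = 1 beat
  whole = 4 beats
  dotted half = 3 beats
Sum = 1.5 + 1 + 1 + 4 + 1 + 4 + 3
= 15.5 beats


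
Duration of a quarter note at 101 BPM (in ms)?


Let's work it out.
One quarter-note beat = 60000 / BPM = 60000 / 101 ms
Duration = 60000 / 101
= 594.1 ms


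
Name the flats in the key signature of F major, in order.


Flat major keys: C(0), F(1), Bb(2), Eb(3), Ab(4), Db(5), Gb(6), Cb(7)
F major has 1 flat
Order of flats: Bb Eb Ab Db Gb Cb Fb → first 1: Bb
= Bb


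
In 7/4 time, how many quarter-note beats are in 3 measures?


Time signature 7/4: the bottom number 4 means the quarter note gets one count
The top number 7 means 7 quarter-note beats per measure
Total = 7 × 3 measures
= 21 quarter-note beats


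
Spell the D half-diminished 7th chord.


Half-diminished 7th chord = root + minor 3rd + diminished 5th + minor 7th
Seventh chords stack in thirds, so the letter names are D-F-A-C
Root: D
Minor 3rd above D: F
Diminished 5th above D: Ab
Minor 7th above D: C
Chord = D F Ab C


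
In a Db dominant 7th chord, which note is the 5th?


Step by step:
Dominant 7th chord = root + major 3rd + perfect 5th + minor 7th
Seventh chords stack in thirds, so the letter names are D-F-A-C
Root: Db
Major 3rd above Db: F
Perfect 5th above Db: Ab
Minor 7th above Db: Cb
The 5th = Ab


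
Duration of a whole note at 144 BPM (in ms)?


Let's work it out.
One quarter-note beat = 60000 / BPM = 60000 / 144 ms
Whole note = 4 × quarter note
Duration = 4 × 60000 / 144 = 240000 / 144
= 1666.7 ms


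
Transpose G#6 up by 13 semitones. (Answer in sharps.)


Let's work it out.
G#6: chromatic position 8 in octave 6 → absolute = 6×12 + 8 = 80
Transpose up 13: 80 + 13 = 93
93 = 7×12 + 9 → A in octave 7
Result = A7


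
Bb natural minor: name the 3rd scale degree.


Natural minor scale pattern: W-H-W-W-H-W-W (2-1-2-2-1-2-2 semitones)
Starting from Bb:
  Bb + 2 semitones → C
  C + 1 semitone → Db
  Db + 2 semitones → Eb
  Eb + 2 semitones → F
  F + 1 semitone → Gb
  Gb + 2 semitones → Ab
  Ab + 2 semitones → Bb
Scale: Bb C Db Eb F Gb Ab
Degree 3 = Db


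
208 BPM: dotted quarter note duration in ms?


Solution.
One quarter-note beat = 60000 / BPM = 60000 / 208 ms
Dotted quarter note = 3/2 × quarter note
Duration = 3/2 × 60000 / 208 = 90000 / 208
= 432.7 ms


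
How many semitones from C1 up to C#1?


Solution.
Absolute semitone position = octave×12 + chromatic position
C1: 1×12 + 0 = 12
C#1: 1×12 + 1 = 13
Difference = 13 - 12 = 1
= 1 semitone


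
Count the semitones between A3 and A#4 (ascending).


Step by step:
Absolute semitone position = octave×12 + chromatic position
A3: 3×12 + 9 = 45
A#4: 4×12 + 10 = 58
Difference = 58 - 45 = 13
= 13 semitones


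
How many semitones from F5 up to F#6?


Step by step:
Absolute semitone position = octave×12 + chromatic position
F5: 5×12 + 5 = 65
F#6: 6×12 + 6 = 78
Difference = 78 - 65 = 13
= 13 semitones


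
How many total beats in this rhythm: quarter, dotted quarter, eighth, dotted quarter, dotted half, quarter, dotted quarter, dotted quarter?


Working:
Beat values:
  quarter = 1 beat
  dotted quarter = 1.5 beats
  eighth = 0.5 beats
  dotted quarter = 1.5 beats
  dotted half = 3 beats
  quarter = 1 beat
  dotted quarter = 1.5 beats
  dotted quarter = 1.5 beats
Sum = 1 + 1.5 + 0.5 + 1.5 + 3 + 1 + 1.5 + 1.5
= 11.5 beats


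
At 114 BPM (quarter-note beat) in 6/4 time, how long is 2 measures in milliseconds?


Quarter-note beat duration = 60000 / 114 ms
Beats per measure (6/4) = 6
One measure = 6 × 60000 / 114 = 360000 / 114 ms
2 measures = 2 × 360000 / 114 = 720000 / 114
= 6315.8 ms


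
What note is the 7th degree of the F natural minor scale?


Natural minor scale pattern: W-H-W-W-H-W-W (2-1-2-2-1-2-2 semitones)
Starting from F:
  F + 2 semitones → G
  G + 1 semitone → Ab
  Ab + 2 semitones → Bb
  Bb + 2 semitones → C
  C + 1 semitone → Db
  Db + 2 semitones → Eb
  Eb + 2 semitones → F
Scale: F G Ab Bb C Db Eb
Degree 7 = Eb


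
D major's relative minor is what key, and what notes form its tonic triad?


The relative minor shares the major's key signature and starts on its 6th degree
6th degree = a major 6th above the tonic; a major 6th above D is B
→ relative minor of D major is B minor
Tonic triad of B minor = root + minor 3rd + perfect 5th = B D F#
= B minor; triad = B D F#


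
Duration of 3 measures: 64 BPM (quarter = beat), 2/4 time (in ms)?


Quarter-note beat duration = 60000 / 64 ms
Beats per measure (2/4) = 2
One measure = 2 × 60000 / 64 = 120000 / 64 ms
3 measures = 3 × 120000 / 64 = 360000 / 64
= 5625.0 ms


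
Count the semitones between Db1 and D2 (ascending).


Let's work it out.
Absolute semitone position = octave×12 + chromatic position
Db1: 1×12 + 1 = 13
D2: 2×12 + 2 = 26
Difference = 26 - 13 = 13
= 13 semitones


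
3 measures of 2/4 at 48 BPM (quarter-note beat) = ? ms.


Working:
Quarter-note beat duration = 60000 / 48 ms
Beats per measure (2/4) = 2
One measure = 2 × 60000 / 48 = 120000 / 48 ms
3 measures = 3 × 120000 / 48 = 360000 / 48
= 7500.0 ms


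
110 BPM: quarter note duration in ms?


Reasoning:
One quarter-note beat = 60000 / BPM = 60000 / 110 ms
Duration = 60000 / 110
= 545.5 ms


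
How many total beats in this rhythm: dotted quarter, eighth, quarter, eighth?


Beat values:
  dotted quarter = 1.5 beats
  eighth = 0.5 beats
  quarter = 1 beat
  eighth = 0.5 beats
Sum = 1.5 + 0.5 + 1 + 0.5
= 3.5 beats


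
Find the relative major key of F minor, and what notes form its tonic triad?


Let's work it out.
The relative major shares the key signature and is a minor 3rd above the minor tonic
A minor 3rd above F is Ab
→ relative major of F minor is Ab major
Tonic triad of Ab major = root + major 3rd + perfect 5th = Ab C Eb
= Ab major; triad = Ab C Eb


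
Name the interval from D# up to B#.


Let's work it out.
Letter names: D → B spans 6 letter names → a 6th
Semitones: D# → B# = 9 half-steps
A 6th of 9 semitones is a major 6th
= major 6th


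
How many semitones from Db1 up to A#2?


Absolute semitone position = octave×12 + chromatic position
Db1: 1×12 + 1 = 13
A#2: 2×12 + 10 = 34
Difference = 34 - 13 = 21
= 21 semitones


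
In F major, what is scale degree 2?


Reasoning:
Major scale pattern: W-W-H-W-W-W-H (2-2-1-2-2-2-1 semitones)
Starting from F:
  F + 2 semitones → G
  G + 2 semitones → A
  A + 1 semitone → Bb
  Bb + 2 semitones → C
  C + 2 semitones → D
  D + 2 semitones → E
  E + 1 semitone → F
Scale: F G A Bb C D E
Degree 2 = G


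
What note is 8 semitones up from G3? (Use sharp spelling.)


G3: chromatic position 7 in octave 3 → absolute = 3×12 + 7 = 43
Transpose up 8: 43 + 8 = 51
51 = 4×12 + 3 → D# in octave 4
Result = D#4


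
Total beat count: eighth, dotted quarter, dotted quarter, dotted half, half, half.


Step by step:
Beat values:
  eighth = 0.5 beats
  dotted quarter = 1.5 beats
  dotted quarter = 1.5 beats
  dotted half = 3 beats
  half = 2 beats
  half = 2 beats
Sum = 0.5 + 1.5 + 1.5 + 3 + 2 + 2
= 10.5 beats


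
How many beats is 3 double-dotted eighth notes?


Let's work it out.
Base eighth note = 1/2 beats
Dot 1 adds half the previous value: +1/4
Dot 2 adds half the previous value: +1/8
One double-dotted eighth = 1/2 + 1/4 + 1/8 = 7/8
3 of them = 3 × 7/8 = 21/8
= 21/8 beats


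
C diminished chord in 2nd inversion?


Reasoning:
Root position: C Eb Gb
2nd inversion: move root and 3rd up an octave
Bass note: Gb
Notes (bottom to top) = Gb C Eb


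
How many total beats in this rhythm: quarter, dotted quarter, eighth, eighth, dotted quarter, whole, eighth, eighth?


Working:
Beat values:
  quarter = 1 beat
  dotted quarter = 1.5 beats
  eighth = 0.5 beats
  eighth = 0.5 beats
  dotted quarter = 1.5 beats
  whole = 4 beats
  eighth = 0.5 beats
  eighth = 0.5 beats
Sum = 1 + 1.5 + 0.5 + 0.5 + 1.5 + 4 + 0.5 + 0.5
= 10 beats


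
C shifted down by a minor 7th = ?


Solution.
minor 7th: 7 letter names, 10 semitones
Letter: C - 6 → D
Pitch: C - 10 semitones, spelled as a D → D
= D


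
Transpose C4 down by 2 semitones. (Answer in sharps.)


Solution.
C4: chromatic position 0 in octave 4 → absolute = 4×12 + 0 = 48
Transpose down 2: 48 - 2 = 46
46 = 3×12 + 10 → A# in octave 3
Result = A#3


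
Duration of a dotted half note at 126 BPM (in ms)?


Working:
One quarter-note beat = 60000 / BPM = 60000 / 126 ms
Dotted half note = 3 × quarter note
Duration = 3 × 60000 / 126 = 180000 / 126
= 1428.6 ms


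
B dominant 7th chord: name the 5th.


Dominant 7th chord = root + major 3rd + perfect 5th + minor 7th
Seventh chords stack in thirds, so the letter names are B-D-F-A
Root: B
Major 3rd above B: D#
Perfect 5th above B: F#
Minor 7th above B: A
The 5th = F#


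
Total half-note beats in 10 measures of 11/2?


Time signature 11/2: the bottom number 2 means the half note gets one count
The top number 11 means 11 half-note beats per measure
Total = 11 × 10 measures
= 110 half-note beats


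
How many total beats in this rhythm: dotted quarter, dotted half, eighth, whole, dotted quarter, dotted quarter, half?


Beat values:
  dotted quarter = 1.5 beats
  dotted half = 3 beats
  eighth = 0.5 beats
  whole = 4 beats
  dotted quarter = 1.5 beats
  dotted quarter = 1.5 beats
  half = 2 beats
Sum = 1.5 + 3 + 0.5 + 4 + 1.5 + 1.5 + 2
= 14 beats
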